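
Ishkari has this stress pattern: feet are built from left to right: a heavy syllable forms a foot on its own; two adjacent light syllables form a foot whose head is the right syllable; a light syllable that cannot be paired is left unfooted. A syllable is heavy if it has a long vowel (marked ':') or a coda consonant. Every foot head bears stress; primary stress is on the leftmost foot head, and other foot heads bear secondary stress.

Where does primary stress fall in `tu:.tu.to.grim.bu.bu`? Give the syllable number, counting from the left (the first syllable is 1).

Weights: 1 tu: H, 2 tu L, 3 to L, 4 grim H, 5 bu L, 6 bu L.
Parse left to right (heavy = foot alone; LL = one foot; stranded L unfooted): (ˈtu:) (tu.ˈto) (ˈgrim) (bu.ˈbu).
Foot heads: 1, 3, 4, 6.
Primary stress on the leftmost head = syllable 1.
Primary stress: syllable 1 → ˈtu:.tu.to.grim.bu.bu.

1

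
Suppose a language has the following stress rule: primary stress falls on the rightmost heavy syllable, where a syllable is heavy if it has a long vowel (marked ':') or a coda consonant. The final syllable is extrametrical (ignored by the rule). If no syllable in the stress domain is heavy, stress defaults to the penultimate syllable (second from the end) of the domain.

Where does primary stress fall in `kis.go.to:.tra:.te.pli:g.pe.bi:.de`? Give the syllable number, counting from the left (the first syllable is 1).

The final syllable (9, de) is extrametrical; the stress domain is syllables 1–8.
Weights: 1 kis H, 2 go L, 3 to: H, 4 tra: H, 5 te L, 6 pli:g H, 7 pe L, 8 bi: H.
Heavy syllables in the domain: 1, 3, 4, 6, 8. The rightmost is syllable 8 (bi:).
Primary stress: syllable 8 → kis.go.to:.tra:.te.pli:g.pe.ˈbi:.de.

8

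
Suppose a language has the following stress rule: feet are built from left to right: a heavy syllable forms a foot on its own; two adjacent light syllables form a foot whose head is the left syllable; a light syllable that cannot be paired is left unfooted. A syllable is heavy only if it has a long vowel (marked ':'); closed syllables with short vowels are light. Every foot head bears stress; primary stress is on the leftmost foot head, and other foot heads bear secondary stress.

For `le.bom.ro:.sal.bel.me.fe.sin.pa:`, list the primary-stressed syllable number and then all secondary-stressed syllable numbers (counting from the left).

Weights: 1 le L, 2 bom L, 3 ro: H, 4 sal L, 5 bel L, 6 me L, 7 fe L, 8 sin L, 9 pa: H.
Parse left to right (heavy = foot alone; LL = one foot; stranded L unfooted): (ˈle.bom) (ˈro:) (ˈsal.bel) (ˈme.fe) sin (ˈpa:).
Foot heads: 1, 3, 4, 6, 9.
Primary stress on the leftmost head = syllable 1.
Secondary stress on 3, 4, 6, 9: ˈle.bom.ˌro:.ˌsal.bel.ˌme.fe.sin.ˌpa:.

primary 1, secondary 3, 4, 6, 9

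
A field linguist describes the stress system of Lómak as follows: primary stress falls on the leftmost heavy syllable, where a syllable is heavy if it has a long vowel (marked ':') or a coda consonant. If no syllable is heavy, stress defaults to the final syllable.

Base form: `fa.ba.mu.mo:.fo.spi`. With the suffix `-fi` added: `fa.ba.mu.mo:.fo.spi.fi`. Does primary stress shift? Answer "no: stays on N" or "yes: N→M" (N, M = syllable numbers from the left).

no: stays on 4

Base `fa.ba.mu.mo:.fo.spi` (6 syllables):
  Weights: 1 fa L, 2 ba L, 3 mu L, 4 mo: H, 5 fo L, 6 spi L.
  Heavy syllables in the domain: 4. The leftmost is syllable 4 (mo:).
  → primary stress on syllable 4.
Suffixed `fa.ba.mu.mo:.fo.spi.fi` (7 syllables):
  Weights: 1 fa L, 2 ba L, 3 mu L, 4 mo: H, 5 fo L, 6 spi L, 7 fi L.
  Heavy syllables in the domain: 4. The leftmost is syllable 4 (mo:).
  → primary stress on syllable 4.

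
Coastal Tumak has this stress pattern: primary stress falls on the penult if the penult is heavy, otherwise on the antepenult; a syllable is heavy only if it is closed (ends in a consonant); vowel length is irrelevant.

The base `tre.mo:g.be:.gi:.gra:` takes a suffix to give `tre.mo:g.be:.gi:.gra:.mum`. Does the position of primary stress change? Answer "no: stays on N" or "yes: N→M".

Base `tre.mo:g.be:.gi:.gra:` (5 syllables):
  Weights: 3 be: L, 4 gi: L, 5 gra: L.
  The penult (syllable 4, gi:) is light, so stress falls on the antepenult (syllable 3, be:).
  → primary stress on syllable 3.
Suffixed `tre.mo:g.be:.gi:.gra:.mum` (6 syllables):
  Weights: 4 gi: L, 5 gra: L, 6 mum H.
  The penult (syllable 5, gra:) is light, so stress falls on the antepenult (syllable 4, gi:).
  → primary stress on syllable 4.

yes: 3→4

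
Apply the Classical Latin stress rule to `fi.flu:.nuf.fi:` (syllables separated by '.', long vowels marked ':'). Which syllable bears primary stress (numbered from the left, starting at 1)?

Classical Latin: stress the penult if heavy (long vowel or closed), else the antepenult.
Weights: 2 flu: H, 3 nuf H, 4 fi: H.
The penult (syllable 3, nuf) is heavy, so it takes stress.
Stress on syllable 3: fi.flu:.ˈnuf.fi:.

3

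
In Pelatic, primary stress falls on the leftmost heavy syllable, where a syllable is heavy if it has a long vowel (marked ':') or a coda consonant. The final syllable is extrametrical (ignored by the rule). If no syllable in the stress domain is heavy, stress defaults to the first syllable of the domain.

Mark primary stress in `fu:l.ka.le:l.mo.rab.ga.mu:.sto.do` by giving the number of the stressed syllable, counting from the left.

The final syllable (9, do) is extrametrical; the stress domain is syllables 1–8.
Weights: 1 fu:l H, 2 ka L, 3 le:l H, 4 mo L, 5 rab H, 6 ga L, 7 mu: H, 8 sto L.
Heavy syllables in the domain: 1, 3, 5, 7. The leftmost is syllable 1 (fu:l).
Primary stress: syllable 1 → ˈfu:l.ka.le:l.mo.rab.ga.mu:.sto.do.

1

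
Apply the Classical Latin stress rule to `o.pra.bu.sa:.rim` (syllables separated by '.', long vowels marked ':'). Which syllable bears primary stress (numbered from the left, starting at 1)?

4

Classical Latin: stress the penult if heavy (long vowel or closed), else the antepenult.
Weights: 3 bu L, 4 sa: H, 5 rim H.
The penult (syllable 4, sa:) is heavy, so it takes stress.
Stress on syllable 4: o.pra.bu.ˈsa:.rim.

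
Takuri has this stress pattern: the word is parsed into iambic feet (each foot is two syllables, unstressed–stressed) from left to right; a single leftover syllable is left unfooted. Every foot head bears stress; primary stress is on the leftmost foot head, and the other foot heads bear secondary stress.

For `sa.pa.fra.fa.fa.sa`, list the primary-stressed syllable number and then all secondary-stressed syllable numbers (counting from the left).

Parse left to right into iambic (σˈσ) feet: (sa.ˈpa) (fra.ˈfa) (fa.ˈsa).
Foot heads (stressed positions): 2, 4, 6.
End Rule Leftmost: primary stress on the leftmost head = syllable 2.
Secondary stress on 4, 6: sa.ˈpa.fra.ˌfa.fa.ˌsa.

primary 2, secondary 4, 6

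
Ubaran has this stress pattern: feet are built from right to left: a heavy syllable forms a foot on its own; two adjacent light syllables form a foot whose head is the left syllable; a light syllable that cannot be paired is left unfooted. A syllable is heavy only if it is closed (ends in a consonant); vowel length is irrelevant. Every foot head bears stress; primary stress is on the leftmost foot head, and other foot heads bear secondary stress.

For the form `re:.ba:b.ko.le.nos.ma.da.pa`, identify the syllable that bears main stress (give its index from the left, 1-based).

Weights: 1 re: L, 2 ba:b H, 3 ko L, 4 le L, 5 nos H, 6 ma L, 7 da L, 8 pa L.
Parse right to left (heavy = foot alone; LL = one foot; stranded L unfooted): re: (ˈba:b) (ˈko.le) (ˈnos) ma (ˈda.pa).
Foot heads: 2, 3, 5, 7.
Primary stress on the leftmost head = syllable 2.
Primary stress: syllable 2 → re:.ˈba:b.ko.le.nos.ma.da.pa.

2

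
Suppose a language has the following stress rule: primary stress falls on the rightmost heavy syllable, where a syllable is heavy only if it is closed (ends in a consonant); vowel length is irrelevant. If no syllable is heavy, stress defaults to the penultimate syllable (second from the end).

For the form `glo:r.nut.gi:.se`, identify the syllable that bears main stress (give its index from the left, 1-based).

2

Weights: 1 glo:r H, 2 nut H, 3 gi: L, 4 se L.
Heavy syllables in the domain: 1, 2. The rightmost is syllable 2 (nut).
Primary stress: syllable 2 → glo:r.ˈnut.gi:.se.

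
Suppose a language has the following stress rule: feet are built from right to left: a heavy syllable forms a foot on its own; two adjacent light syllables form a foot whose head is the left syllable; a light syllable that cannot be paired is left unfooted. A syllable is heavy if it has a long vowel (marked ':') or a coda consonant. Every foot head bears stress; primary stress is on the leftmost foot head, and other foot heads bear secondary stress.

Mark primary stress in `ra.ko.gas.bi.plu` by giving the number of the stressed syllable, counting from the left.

1

Weights: 1 ra L, 2 ko L, 3 gas H, 4 bi L, 5 plu L.
Parse right to left (heavy = foot alone; LL = one foot; stranded L unfooted): (ˈra.ko) (ˈgas) (ˈbi.plu).
Foot heads: 1, 3, 4.
Primary stress on the leftmost head = syllable 1.
Primary stress: syllable 1 → ˈra.ko.gas.bi.plu.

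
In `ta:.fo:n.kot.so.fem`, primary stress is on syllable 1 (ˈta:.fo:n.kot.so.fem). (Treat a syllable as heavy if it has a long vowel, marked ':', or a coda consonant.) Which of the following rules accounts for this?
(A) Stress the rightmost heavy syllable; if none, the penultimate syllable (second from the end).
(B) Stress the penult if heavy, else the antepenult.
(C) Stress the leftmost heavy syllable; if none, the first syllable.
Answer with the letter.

Rule A → syllable 5 (observed: 1).
Rule B → syllable 3 (observed: 1).
Rule C → syllable 1 ✓.

C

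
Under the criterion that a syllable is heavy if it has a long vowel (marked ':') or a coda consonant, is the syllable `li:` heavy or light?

`li:`: long vowel, open (no coda). Long vowel → heavy.

heavy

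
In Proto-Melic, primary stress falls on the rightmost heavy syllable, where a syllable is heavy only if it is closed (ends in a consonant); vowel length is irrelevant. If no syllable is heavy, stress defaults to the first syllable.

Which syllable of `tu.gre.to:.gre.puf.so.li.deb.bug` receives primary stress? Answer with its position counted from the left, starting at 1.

9

Weights: 1 tu L, 2 gre L, 3 to: L, 4 gre L, 5 puf H, 6 so L, 7 li L, 8 deb H, 9 bug H.
Heavy syllables in the domain: 5, 8, 9. The rightmost is syllable 9 (bug).
Primary stress: syllable 9 → tu.gre.to:.gre.puf.so.li.deb.ˈbug.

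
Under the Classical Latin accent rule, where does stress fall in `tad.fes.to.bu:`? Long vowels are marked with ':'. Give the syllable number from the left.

2

Classical Latin: stress the penult if heavy (long vowel or closed), else the antepenult.
Weights: 2 fes H, 3 to L, 4 bu: H.
The penult (syllable 3, to) is light, so stress falls on the antepenult (syllable 2, fes).
Stress on syllable 2: tad.ˈfes.to.bu:.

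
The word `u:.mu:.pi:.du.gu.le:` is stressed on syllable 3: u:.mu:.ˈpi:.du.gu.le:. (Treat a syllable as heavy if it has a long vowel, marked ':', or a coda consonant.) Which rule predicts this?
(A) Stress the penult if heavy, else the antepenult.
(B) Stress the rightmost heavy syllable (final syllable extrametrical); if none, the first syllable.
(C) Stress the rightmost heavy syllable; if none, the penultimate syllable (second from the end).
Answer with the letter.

Rule A → syllable 4 (observed: 3).
Rule B → syllable 3 ✓.
Rule C → syllable 6 (observed: 3).

B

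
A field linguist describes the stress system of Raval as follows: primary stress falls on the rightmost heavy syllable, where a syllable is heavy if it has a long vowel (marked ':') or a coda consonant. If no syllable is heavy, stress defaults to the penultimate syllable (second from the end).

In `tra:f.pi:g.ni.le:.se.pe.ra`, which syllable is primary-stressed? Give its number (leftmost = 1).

Weights: 1 tra:f H, 2 pi:g H, 3 ni L, 4 le: H, 5 se L, 6 pe L, 7 ra L.
Heavy syllables in the domain: 1, 2, 4. The rightmost is syllable 4 (le:).
Primary stress: syllable 4 → tra:f.pi:g.ni.ˈle:.se.pe.ra.

4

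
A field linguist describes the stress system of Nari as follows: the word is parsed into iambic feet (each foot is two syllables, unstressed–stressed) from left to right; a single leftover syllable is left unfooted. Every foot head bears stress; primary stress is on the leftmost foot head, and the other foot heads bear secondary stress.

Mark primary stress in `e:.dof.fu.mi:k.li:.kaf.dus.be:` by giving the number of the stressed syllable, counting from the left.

2

Parse left to right into iambic (σˈσ) feet: (e:.ˈdof) (fu.ˈmi:k) (li:.ˈkaf) (dus.ˈbe:).
Foot heads (stressed positions): 2, 4, 6, 8.
End Rule Leftmost: primary stress on the leftmost head = syllable 2.
Primary stress: syllable 2 → e:.ˈdof.fu.mi:k.li:.kaf.dus.be:.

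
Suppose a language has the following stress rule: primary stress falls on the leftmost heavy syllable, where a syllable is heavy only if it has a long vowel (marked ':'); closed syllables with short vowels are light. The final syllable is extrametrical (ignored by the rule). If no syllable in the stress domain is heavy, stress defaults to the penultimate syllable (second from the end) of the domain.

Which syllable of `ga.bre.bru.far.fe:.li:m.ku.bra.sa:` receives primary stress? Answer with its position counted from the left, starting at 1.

5

The final syllable (9, sa:) is extrametrical; the stress domain is syllables 1–8.
Weights: 1 ga L, 2 bre L, 3 bru L, 4 far L, 5 fe: H, 6 li:m H, 7 ku L, 8 bra L.
Heavy syllables in the domain: 5, 6. The leftmost is syllable 5 (fe:).
Primary stress: syllable 5 → ga.bre.bru.far.ˈfe:.li:m.ku.bra.sa:.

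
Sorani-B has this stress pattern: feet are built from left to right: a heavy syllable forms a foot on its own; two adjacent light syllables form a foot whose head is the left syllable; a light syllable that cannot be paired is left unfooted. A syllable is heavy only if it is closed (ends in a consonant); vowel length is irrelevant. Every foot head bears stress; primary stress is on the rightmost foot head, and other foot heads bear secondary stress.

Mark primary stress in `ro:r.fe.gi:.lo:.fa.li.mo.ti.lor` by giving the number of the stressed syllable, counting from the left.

9

Weights: 1 ro:r H, 2 fe L, 3 gi: L, 4 lo: L, 5 fa L, 6 li L, 7 mo L, 8 ti L, 9 lor H.
Parse left to right (heavy = foot alone; LL = one foot; stranded L unfooted): (ˈro:r) (ˈfe.gi:) (ˈlo:.fa) (ˈli.mo) ti (ˈlor).
Foot heads: 1, 2, 4, 6, 9.
Primary stress on the rightmost head = syllable 9.
Primary stress: syllable 9 → ro:r.fe.gi:.lo:.fa.li.mo.ti.ˈlor.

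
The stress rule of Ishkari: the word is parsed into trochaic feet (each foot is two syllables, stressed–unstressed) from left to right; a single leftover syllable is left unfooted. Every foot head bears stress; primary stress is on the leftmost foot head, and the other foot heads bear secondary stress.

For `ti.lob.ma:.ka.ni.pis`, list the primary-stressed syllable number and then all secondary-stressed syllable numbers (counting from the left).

primary 1, secondary 3, 5

Parse left to right into trochaic (ˈσσ) feet: (ˈti.lob) (ˈma:.ka) (ˈni.pis).
Foot heads (stressed positions): 1, 3, 5.
End Rule Leftmost: primary stress on the leftmost head = syllable 1.
Secondary stress on 3, 5: ˈti.lob.ˌma:.ka.ˌni.pis.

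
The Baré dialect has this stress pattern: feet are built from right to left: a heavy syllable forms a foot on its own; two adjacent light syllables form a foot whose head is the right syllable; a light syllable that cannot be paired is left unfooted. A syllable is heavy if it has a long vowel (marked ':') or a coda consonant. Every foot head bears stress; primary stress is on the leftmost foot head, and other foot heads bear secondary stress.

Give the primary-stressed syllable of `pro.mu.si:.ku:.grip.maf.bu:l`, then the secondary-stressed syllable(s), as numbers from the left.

Weights: 1 pro L, 2 mu L, 3 si: H, 4 ku: H, 5 grip H, 6 maf H, 7 bu:l H.
Parse right to left (heavy = foot alone; LL = one foot; stranded L unfooted): (pro.ˈmu) (ˈsi:) (ˈku:) (ˈgrip) (ˈmaf) (ˈbu:l).
Foot heads: 2, 3, 4, 5, 6, 7.
Primary stress on the leftmost head = syllable 2.
Secondary stress on 3, 4, 5, 6, 7: pro.ˈmu.ˌsi:.ˌku:.ˌgrip.ˌmaf.ˌbu:l.

primary 2, secondary 3, 4, 5, 6, 7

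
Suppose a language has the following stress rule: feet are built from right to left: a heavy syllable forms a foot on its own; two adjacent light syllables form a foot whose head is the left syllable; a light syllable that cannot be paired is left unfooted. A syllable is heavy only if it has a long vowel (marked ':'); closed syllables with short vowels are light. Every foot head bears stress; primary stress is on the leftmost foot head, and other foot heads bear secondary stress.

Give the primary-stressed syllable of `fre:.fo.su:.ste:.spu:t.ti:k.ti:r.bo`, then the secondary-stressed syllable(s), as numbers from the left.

primary 1, secondary 3, 4, 5, 6, 7

Weights: 1 fre: H, 2 fo L, 3 su: H, 4 ste: H, 5 spu:t H, 6 ti:k H, 7 ti:r H, 8 bo L.
Parse right to left (heavy = foot alone; LL = one foot; stranded L unfooted): (ˈfre:) fo (ˈsu:) (ˈste:) (ˈspu:t) (ˈti:k) (ˈti:r) bo.
Foot heads: 1, 3, 4, 5, 6, 7.
Primary stress on the leftmost head = syllable 1.
Secondary stress on 3, 4, 5, 6, 7: ˈfre:.fo.ˌsu:.ˌste:.ˌspu:t.ˌti:k.ˌti:r.bo.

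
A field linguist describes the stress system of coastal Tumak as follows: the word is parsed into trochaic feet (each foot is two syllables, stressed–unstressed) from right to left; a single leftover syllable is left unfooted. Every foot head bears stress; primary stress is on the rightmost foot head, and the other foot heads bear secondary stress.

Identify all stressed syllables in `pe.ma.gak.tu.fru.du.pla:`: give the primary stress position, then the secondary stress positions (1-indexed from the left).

primary 6, secondary 2, 4

Parse right to left into trochaic (ˈσσ) feet: pe (ˈma.gak) (ˈtu.fru) (ˈdu.pla:). Syllable 1 is left unfooted.
Foot heads (stressed positions): 2, 4, 6.
End Rule Rightmost: primary stress on the rightmost head = syllable 6.
Secondary stress on 2, 4: pe.ˌma.gak.ˌtu.fru.ˈdu.pla:.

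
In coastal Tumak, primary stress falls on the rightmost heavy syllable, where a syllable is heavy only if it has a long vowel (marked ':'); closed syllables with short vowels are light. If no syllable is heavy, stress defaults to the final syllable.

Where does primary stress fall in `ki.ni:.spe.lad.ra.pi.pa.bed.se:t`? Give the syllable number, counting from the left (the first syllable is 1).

Weights: 1 ki L, 2 ni: H, 3 spe L, 4 lad L, 5 ra L, 6 pi L, 7 pa L, 8 bed L, 9 se:t H.
Heavy syllables in the domain: 2, 9. The rightmost is syllable 9 (se:t).
Primary stress: syllable 9 → ki.ni:.spe.lad.ra.pi.pa.bed.ˈse:t.

9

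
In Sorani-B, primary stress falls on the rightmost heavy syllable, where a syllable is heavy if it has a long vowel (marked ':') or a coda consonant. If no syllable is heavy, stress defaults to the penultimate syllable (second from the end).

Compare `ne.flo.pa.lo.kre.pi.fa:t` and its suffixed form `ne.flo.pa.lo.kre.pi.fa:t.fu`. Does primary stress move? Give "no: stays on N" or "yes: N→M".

no: stays on 7

Base `ne.flo.pa.lo.kre.pi.fa:t` (7 syllables):
  Weights: 1 ne L, 2 flo L, 3 pa L, 4 lo L, 5 kre L, 6 pi L, 7 fa:t H.
  Heavy syllables in the domain: 7. The rightmost is syllable 7 (fa:t).
  → primary stress on syllable 7.
Suffixed `ne.flo.pa.lo.kre.pi.fa:t.fu` (8 syllables):
  Weights: 1 ne L, 2 flo L, 3 pa L, 4 lo L, 5 kre L, 6 pi L, 7 fa:t H, 8 fu L.
  Heavy syllables in the domain: 7. The rightmost is syllable 7 (fa:t).
  → primary stress on syllable 7.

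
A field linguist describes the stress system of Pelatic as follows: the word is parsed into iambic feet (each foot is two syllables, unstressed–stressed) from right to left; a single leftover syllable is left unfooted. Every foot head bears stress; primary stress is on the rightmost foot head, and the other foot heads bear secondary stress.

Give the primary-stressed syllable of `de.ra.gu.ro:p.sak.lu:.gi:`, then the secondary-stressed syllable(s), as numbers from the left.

Parse right to left into iambic (σˈσ) feet: de (ra.ˈgu) (ro:p.ˈsak) (lu:.ˈgi:). Syllable 1 is left unfooted.
Foot heads (stressed positions): 3, 5, 7.
End Rule Rightmost: primary stress on the rightmost head = syllable 7.
Secondary stress on 3, 5: de.ra.ˌgu.ro:p.ˌsak.lu:.ˈgi:.

primary 7, secondary 3, 5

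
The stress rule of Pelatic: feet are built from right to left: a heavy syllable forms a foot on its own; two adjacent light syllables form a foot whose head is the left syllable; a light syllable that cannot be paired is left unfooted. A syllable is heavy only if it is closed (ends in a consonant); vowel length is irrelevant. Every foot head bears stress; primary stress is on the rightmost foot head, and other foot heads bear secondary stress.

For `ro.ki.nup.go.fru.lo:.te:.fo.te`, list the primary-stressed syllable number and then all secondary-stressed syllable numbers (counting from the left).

primary 8, secondary 1, 3, 4, 6

Weights: 1 ro L, 2 ki L, 3 nup H, 4 go L, 5 fru L, 6 lo: L, 7 te: L, 8 fo L, 9 te L.
Parse right to left (heavy = foot alone; LL = one foot; stranded L unfooted): (ˈro.ki) (ˈnup) (ˈgo.fru) (ˈlo:.te:) (ˈfo.te).
Foot heads: 1, 3, 4, 6, 8.
Primary stress on the rightmost head = syllable 8.
Secondary stress on 1, 3, 4, 6: ˌro.ki.ˌnup.ˌgo.fru.ˌlo:.te:.ˈfo.te.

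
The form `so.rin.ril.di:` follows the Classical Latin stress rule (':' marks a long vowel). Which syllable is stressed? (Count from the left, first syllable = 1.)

3

Classical Latin: stress the penult if heavy (long vowel or closed), else the antepenult.
Weights: 2 rin H, 3 ril H, 4 di: H.
The penult (syllable 3, ril) is heavy, so it takes stress.
Stress on syllable 3: so.rin.ˈril.di:.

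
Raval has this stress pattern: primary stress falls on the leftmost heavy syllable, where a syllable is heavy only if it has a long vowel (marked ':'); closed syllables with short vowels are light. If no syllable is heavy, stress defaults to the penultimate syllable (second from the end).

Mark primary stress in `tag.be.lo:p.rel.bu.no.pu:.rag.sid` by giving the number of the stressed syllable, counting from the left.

Weights: 1 tag L, 2 be L, 3 lo:p H, 4 rel L, 5 bu L, 6 no L, 7 pu: H, 8 rag L, 9 sid L.
Heavy syllables in the domain: 3, 7. The leftmost is syllable 3 (lo:p).
Primary stress: syllable 3 → tag.be.ˈlo:p.rel.bu.no.pu:.rag.sid.

3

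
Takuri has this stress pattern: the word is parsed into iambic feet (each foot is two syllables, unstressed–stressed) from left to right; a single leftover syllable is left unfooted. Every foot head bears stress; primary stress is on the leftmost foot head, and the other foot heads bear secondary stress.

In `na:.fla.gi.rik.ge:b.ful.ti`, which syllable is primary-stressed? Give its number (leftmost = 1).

2

Parse left to right into iambic (σˈσ) feet: (na:.ˈfla) (gi.ˈrik) (ge:b.ˈful) ti. Syllable 7 is left unfooted.
Foot heads (stressed positions): 2, 4, 6.
End Rule Leftmost: primary stress on the leftmost head = syllable 2.
Primary stress: syllable 2 → na:.ˈfla.gi.rik.ge:b.ful.ti.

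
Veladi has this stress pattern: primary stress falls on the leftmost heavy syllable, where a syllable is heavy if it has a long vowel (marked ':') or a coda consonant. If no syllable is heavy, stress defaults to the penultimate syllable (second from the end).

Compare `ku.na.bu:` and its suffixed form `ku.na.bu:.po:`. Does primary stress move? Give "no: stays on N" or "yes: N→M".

no: stays on 3

Base `ku.na.bu:` (3 syllables):
  Weights: 1 ku L, 2 na L, 3 bu: H.
  Heavy syllables in the domain: 3. The leftmost is syllable 3 (bu:).
  → primary stress on syllable 3.
Suffixed `ku.na.bu:.po:` (4 syllables):
  Weights: 1 ku L, 2 na L, 3 bu: H, 4 po: H.
  Heavy syllables in the domain: 3, 4. The leftmost is syllable 3 (bu:).
  → primary stress on syllable 3.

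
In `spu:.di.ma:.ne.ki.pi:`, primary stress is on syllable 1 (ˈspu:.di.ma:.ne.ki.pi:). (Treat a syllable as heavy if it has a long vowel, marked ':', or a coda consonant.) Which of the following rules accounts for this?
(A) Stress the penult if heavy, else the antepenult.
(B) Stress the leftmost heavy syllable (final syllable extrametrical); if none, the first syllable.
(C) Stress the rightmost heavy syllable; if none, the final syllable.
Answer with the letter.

Rule A → syllable 4 (observed: 1).
Rule B → syllable 1 ✓.
Rule C → syllable 6 (observed: 1).

B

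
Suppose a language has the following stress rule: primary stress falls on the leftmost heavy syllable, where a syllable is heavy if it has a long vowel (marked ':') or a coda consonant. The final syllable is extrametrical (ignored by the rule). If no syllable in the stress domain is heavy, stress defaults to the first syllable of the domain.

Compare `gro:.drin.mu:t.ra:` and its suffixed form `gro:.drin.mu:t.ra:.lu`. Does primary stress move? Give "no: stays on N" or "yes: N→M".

no: stays on 1

Base `gro:.drin.mu:t.ra:` (4 syllables):
  The final syllable (4, ra:) is extrametrical; the stress domain is syllables 1–3.
  Weights: 1 gro: H, 2 drin H, 3 mu:t H.
  Heavy syllables in the domain: 1, 2, 3. The leftmost is syllable 1 (gro:).
  → primary stress on syllable 1.
Suffixed `gro:.drin.mu:t.ra:.lu` (5 syllables):
  The final syllable (5, lu) is extrametrical; the stress domain is syllables 1–4.
  Weights: 1 gro: H, 2 drin H, 3 mu:t H, 4 ra: H.
  Heavy syllables in the domain: 1, 2, 3, 4. The leftmost is syllable 1 (gro:).
  → primary stress on syllable 1.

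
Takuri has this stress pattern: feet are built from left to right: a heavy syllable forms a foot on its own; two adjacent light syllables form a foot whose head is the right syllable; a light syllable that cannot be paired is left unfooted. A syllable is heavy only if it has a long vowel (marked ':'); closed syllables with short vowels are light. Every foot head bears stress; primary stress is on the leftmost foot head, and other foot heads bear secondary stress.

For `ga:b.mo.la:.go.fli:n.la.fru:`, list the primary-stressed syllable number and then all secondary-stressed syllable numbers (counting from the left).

Weights: 1 ga:b H, 2 mo L, 3 la: H, 4 go L, 5 fli:n H, 6 la L, 7 fru: H.
Parse left to right (heavy = foot alone; LL = one foot; stranded L unfooted): (ˈga:b) mo (ˈla:) go (ˈfli:n) la (ˈfru:).
Foot heads: 1, 3, 5, 7.
Primary stress on the leftmost head = syllable 1.
Secondary stress on 3, 5, 7: ˈga:b.mo.ˌla:.go.ˌfli:n.la.ˌfru:.

primary 1, secondary 3, 5, 7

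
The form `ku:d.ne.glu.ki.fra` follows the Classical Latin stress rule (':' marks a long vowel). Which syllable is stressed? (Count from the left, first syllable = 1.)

3

Classical Latin: stress the penult if heavy (long vowel or closed), else the antepenult.
Weights: 3 glu L, 4 ki L, 5 fra L.
The penult (syllable 4, ki) is light, so stress falls on the antepenult (syllable 3, glu).
Stress on syllable 3: ku:d.ne.ˈglu.ki.fra.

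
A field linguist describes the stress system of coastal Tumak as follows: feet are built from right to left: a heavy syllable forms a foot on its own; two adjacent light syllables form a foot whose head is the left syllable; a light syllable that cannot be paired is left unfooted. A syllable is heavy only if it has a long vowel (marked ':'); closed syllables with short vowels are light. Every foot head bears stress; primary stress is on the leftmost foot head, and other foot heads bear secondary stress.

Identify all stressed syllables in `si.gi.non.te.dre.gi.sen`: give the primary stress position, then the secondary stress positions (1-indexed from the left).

primary 2, secondary 4, 6

Weights: 1 si L, 2 gi L, 3 non L, 4 te L, 5 dre L, 6 gi L, 7 sen L.
Parse right to left (heavy = foot alone; LL = one foot; stranded L unfooted): si (ˈgi.non) (ˈte.dre) (ˈgi.sen).
Foot heads: 2, 4, 6.
Primary stress on the leftmost head = syllable 2.
Secondary stress on 4, 6: si.ˈgi.non.ˌte.dre.ˌgi.sen.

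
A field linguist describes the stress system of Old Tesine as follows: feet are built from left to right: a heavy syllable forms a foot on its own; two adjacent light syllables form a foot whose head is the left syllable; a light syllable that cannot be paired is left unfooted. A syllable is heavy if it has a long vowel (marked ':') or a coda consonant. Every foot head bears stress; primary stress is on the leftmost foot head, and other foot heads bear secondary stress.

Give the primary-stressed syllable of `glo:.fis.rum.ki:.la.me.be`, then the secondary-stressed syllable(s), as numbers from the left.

Weights: 1 glo: H, 2 fis H, 3 rum H, 4 ki: H, 5 la L, 6 me L, 7 be L.
Parse left to right (heavy = foot alone; LL = one foot; stranded L unfooted): (ˈglo:) (ˈfis) (ˈrum) (ˈki:) (ˈla.me) be.
Foot heads: 1, 2, 3, 4, 5.
Primary stress on the leftmost head = syllable 1.
Secondary stress on 2, 3, 4, 5: ˈglo:.ˌfis.ˌrum.ˌki:.ˌla.me.be.

primary 1, secondary 2, 3, 4, 5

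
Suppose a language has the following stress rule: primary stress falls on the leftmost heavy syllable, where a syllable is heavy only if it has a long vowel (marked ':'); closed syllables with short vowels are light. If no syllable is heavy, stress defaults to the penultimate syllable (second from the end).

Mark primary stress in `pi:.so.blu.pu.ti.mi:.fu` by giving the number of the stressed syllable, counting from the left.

Weights: 1 pi: H, 2 so L, 3 blu L, 4 pu L, 5 ti L, 6 mi: H, 7 fu L.
Heavy syllables in the domain: 1, 6. The leftmost is syllable 1 (pi:).
Primary stress: syllable 1 → ˈpi:.so.blu.pu.ti.mi:.fu.

1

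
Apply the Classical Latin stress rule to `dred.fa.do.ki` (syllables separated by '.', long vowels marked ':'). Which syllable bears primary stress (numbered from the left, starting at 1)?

2

Classical Latin: stress the penult if heavy (long vowel or closed), else the antepenult.
Weights: 2 fa L, 3 do L, 4 ki L.
The penult (syllable 3, do) is light, so stress falls on the antepenult (syllable 2, fa).
Stress on syllable 2: dred.ˈfa.do.ki.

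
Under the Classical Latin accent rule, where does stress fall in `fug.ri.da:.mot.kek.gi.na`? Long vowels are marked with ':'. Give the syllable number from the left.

Classical Latin: stress the penult if heavy (long vowel or closed), else the antepenult.
Weights: 5 kek H, 6 gi L, 7 na L.
The penult (syllable 6, gi) is light, so stress falls on the antepenult (syllable 5, kek).
Stress on syllable 5: fug.ri.da:.mot.ˈkek.gi.na.

5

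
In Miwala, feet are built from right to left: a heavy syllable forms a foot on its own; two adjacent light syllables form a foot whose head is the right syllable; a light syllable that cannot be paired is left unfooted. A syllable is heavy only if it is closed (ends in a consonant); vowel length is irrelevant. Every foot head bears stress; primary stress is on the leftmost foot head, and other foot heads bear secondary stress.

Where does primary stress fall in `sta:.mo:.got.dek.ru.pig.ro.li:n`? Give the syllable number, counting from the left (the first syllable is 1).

Weights: 1 sta: L, 2 mo: L, 3 got H, 4 dek H, 5 ru L, 6 pig H, 7 ro L, 8 li:n H.
Parse right to left (heavy = foot alone; LL = one foot; stranded L unfooted): (sta:.ˈmo:) (ˈgot) (ˈdek) ru (ˈpig) ro (ˈli:n).
Foot heads: 2, 3, 4, 6, 8.
Primary stress on the leftmost head = syllable 2.
Primary stress: syllable 2 → sta:.ˈmo:.got.dek.ru.pig.ro.li:n.

2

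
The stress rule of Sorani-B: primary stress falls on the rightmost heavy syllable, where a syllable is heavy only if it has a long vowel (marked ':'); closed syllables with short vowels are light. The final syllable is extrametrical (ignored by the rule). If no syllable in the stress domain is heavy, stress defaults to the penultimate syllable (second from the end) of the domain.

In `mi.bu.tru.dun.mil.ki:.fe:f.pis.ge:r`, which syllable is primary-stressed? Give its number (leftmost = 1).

7

The final syllable (9, ge:r) is extrametrical; the stress domain is syllables 1–8.
Weights: 1 mi L, 2 bu L, 3 tru L, 4 dun L, 5 mil L, 6 ki: H, 7 fe:f H, 8 pis L.
Heavy syllables in the domain: 6, 7. The rightmost is syllable 7 (fe:f).
Primary stress: syllable 7 → mi.bu.tru.dun.mil.ki:.ˈfe:f.pis.ge:r.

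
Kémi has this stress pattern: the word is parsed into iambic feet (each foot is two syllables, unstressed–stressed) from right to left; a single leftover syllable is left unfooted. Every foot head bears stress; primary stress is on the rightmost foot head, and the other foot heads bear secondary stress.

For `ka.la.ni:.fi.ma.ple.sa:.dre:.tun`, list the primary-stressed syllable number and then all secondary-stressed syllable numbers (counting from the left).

primary 9, secondary 3, 5, 7

Parse right to left into iambic (σˈσ) feet: ka (la.ˈni:) (fi.ˈma) (ple.ˈsa:) (dre:.ˈtun). Syllable 1 is left unfooted.
Foot heads (stressed positions): 3, 5, 7, 9.
End Rule Rightmost: primary stress on the rightmost head = syllable 9.
Secondary stress on 3, 5, 7: ka.la.ˌni:.fi.ˌma.ple.ˌsa:.dre:.ˈtun.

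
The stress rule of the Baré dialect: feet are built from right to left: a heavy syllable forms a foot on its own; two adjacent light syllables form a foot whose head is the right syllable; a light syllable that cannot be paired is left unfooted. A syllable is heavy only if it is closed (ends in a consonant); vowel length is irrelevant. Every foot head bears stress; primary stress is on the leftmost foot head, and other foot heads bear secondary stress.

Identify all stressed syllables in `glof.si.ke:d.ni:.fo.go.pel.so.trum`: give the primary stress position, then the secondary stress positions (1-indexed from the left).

Weights: 1 glof H, 2 si L, 3 ke:d H, 4 ni: L, 5 fo L, 6 go L, 7 pel H, 8 so L, 9 trum H.
Parse right to left (heavy = foot alone; LL = one foot; stranded L unfooted): (ˈglof) si (ˈke:d) ni: (fo.ˈgo) (ˈpel) so (ˈtrum).
Foot heads: 1, 3, 6, 7, 9.
Primary stress on the leftmost head = syllable 1.
Secondary stress on 3, 6, 7, 9: ˈglof.si.ˌke:d.ni:.fo.ˌgo.ˌpel.so.ˌtrum.

primary 1, secondary 3, 6, 7, 9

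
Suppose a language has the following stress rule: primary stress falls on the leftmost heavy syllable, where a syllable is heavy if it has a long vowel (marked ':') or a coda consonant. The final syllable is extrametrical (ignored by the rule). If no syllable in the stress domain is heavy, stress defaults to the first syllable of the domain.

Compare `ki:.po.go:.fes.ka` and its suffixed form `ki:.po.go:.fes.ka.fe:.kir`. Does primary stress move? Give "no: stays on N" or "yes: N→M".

Base `ki:.po.go:.fes.ka` (5 syllables):
  The final syllable (5, ka) is extrametrical; the stress domain is syllables 1–4.
  Weights: 1 ki: H, 2 po L, 3 go: H, 4 fes H.
  Heavy syllables in the domain: 1, 3, 4. The leftmost is syllable 1 (ki:).
  → primary stress on syllable 1.
Suffixed `ki:.po.go:.fes.ka.fe:.kir` (7 syllables):
  The final syllable (7, kir) is extrametrical; the stress domain is syllables 1–6.
  Weights: 1 ki: H, 2 po L, 3 go: H, 4 fes H, 5 ka L, 6 fe: H.
  Heavy syllables in the domain: 1, 3, 4, 6. The leftmost is syllable 1 (ki:).
  → primary stress on syllable 1.

no: stays on 1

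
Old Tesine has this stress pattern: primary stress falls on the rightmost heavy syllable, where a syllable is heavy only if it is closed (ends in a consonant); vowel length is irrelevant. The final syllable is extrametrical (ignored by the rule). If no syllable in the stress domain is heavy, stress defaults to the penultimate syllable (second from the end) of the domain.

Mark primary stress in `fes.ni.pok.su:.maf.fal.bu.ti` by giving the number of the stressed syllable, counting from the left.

6

The final syllable (8, ti) is extrametrical; the stress domain is syllables 1–7.
Weights: 1 fes H, 2 ni L, 3 pok H, 4 su: L, 5 maf H, 6 fal H, 7 bu L.
Heavy syllables in the domain: 1, 3, 5, 6. The rightmost is syllable 6 (fal).
Primary stress: syllable 6 → fes.ni.pok.su:.maf.ˈfal.bu.ti.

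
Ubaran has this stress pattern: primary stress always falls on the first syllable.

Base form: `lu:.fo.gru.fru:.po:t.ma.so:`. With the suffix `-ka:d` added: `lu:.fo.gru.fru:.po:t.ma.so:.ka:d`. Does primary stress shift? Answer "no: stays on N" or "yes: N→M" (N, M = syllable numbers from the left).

no: stays on 1

Base `lu:.fo.gru.fru:.po:t.ma.so:` (7 syllables):
  The word has 7 syllables; the first syllable is syllable 1 (lu:).
  → primary stress on syllable 1.
Suffixed `lu:.fo.gru.fru:.po:t.ma.so:.ka:d` (8 syllables):
  The word has 8 syllables; the first syllable is syllable 1 (lu:).
  → primary stress on syllable 1.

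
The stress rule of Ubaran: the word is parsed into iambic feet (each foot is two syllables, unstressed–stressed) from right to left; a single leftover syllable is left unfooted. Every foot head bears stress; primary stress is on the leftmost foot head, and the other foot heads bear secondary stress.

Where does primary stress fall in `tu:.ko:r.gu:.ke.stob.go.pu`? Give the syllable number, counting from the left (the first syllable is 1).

3

Parse right to left into iambic (σˈσ) feet: tu: (ko:r.ˈgu:) (ke.ˈstob) (go.ˈpu). Syllable 1 is left unfooted.
Foot heads (stressed positions): 3, 5, 7.
End Rule Leftmost: primary stress on the leftmost head = syllable 3.
Primary stress: syllable 3 → tu:.ko:r.ˈgu:.ke.stob.go.pu.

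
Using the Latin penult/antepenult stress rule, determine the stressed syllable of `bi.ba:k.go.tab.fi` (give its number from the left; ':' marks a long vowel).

Classical Latin: stress the penult if heavy (long vowel or closed), else the antepenult.
Weights: 3 go L, 4 tab H, 5 fi L.
The penult (syllable 4, tab) is heavy, so it takes stress.
Stress on syllable 4: bi.ba:k.go.ˈtab.fi.

4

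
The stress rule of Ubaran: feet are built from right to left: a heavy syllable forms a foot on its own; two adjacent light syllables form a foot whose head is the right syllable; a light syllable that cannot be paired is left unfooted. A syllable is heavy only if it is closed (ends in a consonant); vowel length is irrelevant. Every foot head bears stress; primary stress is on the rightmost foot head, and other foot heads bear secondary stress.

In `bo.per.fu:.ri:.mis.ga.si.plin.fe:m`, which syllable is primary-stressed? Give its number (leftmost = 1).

Weights: 1 bo L, 2 per H, 3 fu: L, 4 ri: L, 5 mis H, 6 ga L, 7 si L, 8 plin H, 9 fe:m H.
Parse right to left (heavy = foot alone; LL = one foot; stranded L unfooted): bo (ˈper) (fu:.ˈri:) (ˈmis) (ga.ˈsi) (ˈplin) (ˈfe:m).
Foot heads: 2, 4, 5, 7, 8, 9.
Primary stress on the rightmost head = syllable 9.
Primary stress: syllable 9 → bo.per.fu:.ri:.mis.ga.si.plin.ˈfe:m.

9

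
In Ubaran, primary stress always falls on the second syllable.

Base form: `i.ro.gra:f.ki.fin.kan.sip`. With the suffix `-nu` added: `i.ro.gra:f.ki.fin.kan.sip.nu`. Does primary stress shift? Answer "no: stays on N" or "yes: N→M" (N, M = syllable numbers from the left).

no: stays on 2

Base `i.ro.gra:f.ki.fin.kan.sip` (7 syllables):
  The word has 7 syllables; the second syllable is syllable 2 (ro).
  → primary stress on syllable 2.
Suffixed `i.ro.gra:f.ki.fin.kan.sip.nu` (8 syllables):
  The word has 8 syllables; the second syllable is syllable 2 (ro).
  → primary stress on syllable 2.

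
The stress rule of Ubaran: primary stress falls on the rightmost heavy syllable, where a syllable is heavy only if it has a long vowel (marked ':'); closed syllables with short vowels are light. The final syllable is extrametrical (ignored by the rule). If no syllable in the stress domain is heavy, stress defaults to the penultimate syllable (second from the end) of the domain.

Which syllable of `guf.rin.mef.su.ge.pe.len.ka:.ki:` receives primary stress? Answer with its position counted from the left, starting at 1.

8

The final syllable (9, ki:) is extrametrical; the stress domain is syllables 1–8.
Weights: 1 guf L, 2 rin L, 3 mef L, 4 su L, 5 ge L, 6 pe L, 7 len L, 8 ka: H.
Heavy syllables in the domain: 8. The rightmost is syllable 8 (ka:).
Primary stress: syllable 8 → guf.rin.mef.su.ge.pe.len.ˈka:.ki:.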